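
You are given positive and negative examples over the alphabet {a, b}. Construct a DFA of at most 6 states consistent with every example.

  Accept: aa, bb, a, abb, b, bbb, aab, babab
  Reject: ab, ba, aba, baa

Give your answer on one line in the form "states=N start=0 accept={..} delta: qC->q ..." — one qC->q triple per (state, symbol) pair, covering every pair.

states=4 start=0 accept={0,1,2} delta: 0a->1 0b->2 1a->0 1b->3 2a->3 2b->0 3a->3 3b->1

Grow the machine one transition at a time. Run the examples from 0; the earliest place one falls off (shortest prefix, ties alphabetical) gets sent to the lowest-numbered state that keeps every Accept/Reject pair distinguishable — a pair clashes when both reach the same state with identical unread suffix — and to a fresh state only if none does.
a: 0a undefined. 0a->0: no, b/ab meet in 0 with "b" left. Open state 1: 0a->1.
b: 0b undefined. 0b->0: no, aa/baa meet in 1 with "a" left. 0b->1: no, aa/ba meet in 1 with "a" left. Open state 2: 0b->2.
aa: 1a undefined. 1a->0: ok.
ab: 1b undefined. 1b->0: no, aa/ab meet in 0. 1b->1: no, aa/aba meet in 0. 1b->2: no, b/ab meet in 2. Open state 3: 1b->3.
ba: 2a undefined. 2a->0: no, aa/ba meet in 0. 2a->1: no, aa/baa meet in 0. 2a->2: no, b/ba meet in 2. 2a->3: ok.
bb: 2b undefined. 2b->0: ok.
aba: 3a undefined. 3a->0: no, aa/aba meet in 0. 3a->1: no, a/aba meet in 1. 3a->2: no, b/aba meet in 2. 3a->3: ok.
abb: 3b undefined. 3b->0: no, babab/ab meet in 3. 3b->1: ok.
All examples now run through 4 states with every (state, symbol) defined. Accept strings end in {0,1,2}, Reject strings end in {3}; accept={0,1,2}.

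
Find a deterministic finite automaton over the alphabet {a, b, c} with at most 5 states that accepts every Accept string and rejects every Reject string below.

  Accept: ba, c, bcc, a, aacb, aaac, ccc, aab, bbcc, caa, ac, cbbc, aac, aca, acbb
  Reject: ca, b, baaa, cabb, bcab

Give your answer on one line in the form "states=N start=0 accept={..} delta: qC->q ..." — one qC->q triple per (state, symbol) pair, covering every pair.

states=3 start=0 accept={1,2} delta: 0a->1 0b->0 0c->2 1a->2 1b->1 1c->1 2a->0 2b->1 2c->1

Fold the examples into a partial DFA from state 0: repeatedly fix the first undefined (state, symbol) met by the shortest-then-alphabetical prefix, trying targets in increasing order and rejecting any under which an Accept and a Reject string meet in one state with the same remainder; add a state when all current targets are rejected. Accepting states are where Accept strings end.
a: 0a undefined. 0a->0: no, aab/b meet in 0 with "b" left. Open state 1: 0a->1.
b: 0b undefined. 0b->0: ok.
c: 0c undefined. 0c->0: no, ba/ca meet in 1. 0c->1: no, aab/bcab meet in 1 with "ab" left. Open state 2: 0c->2.
aa: 1a undefined. 1a->0: no, ba/baaa meet in 1. 1a->1: no, ba/baaa meet in 1. 1a->2: ok.
ac: 1c undefined. 1c->0: no, ac/b meet in 0. 1c->1: ok.
ca: 2a undefined. 2a->0: ok.
cb: 2b undefined. 2b->0: no, aab/ca meet in 0. 2b->1: ok.
cc: 2c undefined. 2c->0: no, bcc/ca meet in 0. 2c->1: ok.
acb: 1b undefined. 1b->0: no, aacb/ca meet in 0. 1b->1: ok.
All examples now run through 3 states with every (state, symbol) defined. Accept strings end in {1,2}, Reject strings end in {0}; accept={1,2}.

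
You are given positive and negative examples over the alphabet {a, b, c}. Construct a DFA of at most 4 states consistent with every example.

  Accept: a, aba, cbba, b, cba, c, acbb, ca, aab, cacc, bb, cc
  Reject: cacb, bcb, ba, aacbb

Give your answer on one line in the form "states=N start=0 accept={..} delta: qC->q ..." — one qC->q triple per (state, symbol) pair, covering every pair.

Fold the examples into a partial DFA from state 0: repeatedly fix the first undefined (state, symbol) met by the shortest-then-alphabetical prefix, trying targets in increasing order and rejecting any under which an Accept and a Reject string meet in one state with the same remainder; add a state when all current targets are rejected. Accepting states are where Accept strings end.
a: 0a undefined. 0a->0: no, aba/ba meet in 0 with "ba" left. Open state 1: 0a->1.
b: 0b undefined. 0b->0: no, a/ba meet in 1. 0b->1: ok.
c: 0c undefined. 0c->0: no, cba/ba meet in 1 with "a" left. 0c->1: no, ca/ba meet in 1 with "a" left. Open state 2: 0c->2.
aa: 1a undefined. 1a->0: ok.
ab: 1b undefined. 1b->0: no, bb/ba meet in 0. 1b->1: no, aba/ba meet in 0. 1b->2: ok.
ac: 1c undefined. 1c->0: no, a/bcb meet in 1. 1c->1: no, c/bcb meet in 2. 1c->2: no, acbb/aacbb meet in 2 with "bb" left. Open state 3: 1c->3.
ca: 2a undefined. 2a->0: no, aba/ba meet in 0. 2a->1: ok.
cb: 2b undefined. 2b->0: no, a/aacbb meet in 1. 2b->1: no, cba/ba meet in 0. 2b->2: no, c/aacbb meet in 2. 2b->3: ok.
cc: 2c undefined. 2c->0: no, cc/ba meet in 0. 2c->1: ok.
acb: 3b undefined. 3b->0: ok.
cba: 3a undefined. 3a->0: no, cba/cacb meet in 0. 3a->1: ok.
cacc: 3c undefined. 3c->0: no, cacc/cacb meet in 0. 3c->1: ok.
All examples now run through 4 states with every (state, symbol) defined. Accept strings end in {1,2}, Reject strings end in {0}; accept={1,2}.

states=4 start=0 accept={1,2} delta: 0a->1 0b->1 0c->2 1a->0 1b->2 1c->3 2a->1 2b->3 2c->1 3a->1 3b->0 3c->1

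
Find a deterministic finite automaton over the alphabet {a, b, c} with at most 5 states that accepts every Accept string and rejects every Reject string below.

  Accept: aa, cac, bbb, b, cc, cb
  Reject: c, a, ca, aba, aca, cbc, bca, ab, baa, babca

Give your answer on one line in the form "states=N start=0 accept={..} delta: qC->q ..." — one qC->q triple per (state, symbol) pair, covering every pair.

states=4 start=0 accept={0,2} delta: 0a->1 0b->2 0c->3 1a->0 1b->3 1c->0 2a->0 2b->0 2c->0 3a->1 3b->0 3c->0

Fold the examples into a partial DFA from state 0: repeatedly fix the first undefined (state, symbol) met by the shortest-then-alphabetical prefix, trying targets in increasing order and rejecting any under which an Accept and a Reject string meet in one state with the same remainder; add a state when all current targets are rejected. Accepting states are where Accept strings end.
a: 0a undefined. 0a->0: no, aa/a meet in 0. Open state 1: 0a->1.
b: 0b undefined. 0b->0: no, aa/baa meet in 1 with "a" left. 0b->1: no, b/a meet in 1. Open state 2: 0b->2.
c: 0c undefined. 0c->0: no, cc/c meet in 0. 0c->1: no, aa/ca meet in 1 with "a" left. 0c->2: no, b/c meet in 2. Open state 3: 0c->3.
aa: 1a undefined. 1a->0: ok.
ab: 1b undefined. 1b->0: no, aa/ab meet in 0. 1b->1: no, aa/aba meet in 0. 1b->2: no, b/ab meet in 2. 1b->3: ok.
ac: 1c undefined. 1c->0: ok.
ba: 2a undefined. 2a->0: ok.
bb: 2b undefined. 2b->0: ok.
bc: 2c undefined. 2c->0: ok.
ca: 3a undefined. 3a->0: no, aa/ca meet in 0. 3a->1: ok.
cb: 3b undefined. 3b->0: ok.
cc: 3c undefined. 3c->0: ok.
All examples now run through 4 states with every (state, symbol) defined. Accept strings end in {0,2}, Reject strings end in {1,3}; accept={0,2}.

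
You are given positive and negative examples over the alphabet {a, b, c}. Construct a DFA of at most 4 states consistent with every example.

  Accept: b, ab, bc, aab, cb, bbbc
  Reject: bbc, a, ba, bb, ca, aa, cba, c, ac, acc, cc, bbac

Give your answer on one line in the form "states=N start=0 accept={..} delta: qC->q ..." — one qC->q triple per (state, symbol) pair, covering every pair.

states=2 start=0 accept={1} delta: 0a->0 0b->1 0c->0 1a->0 1b->0 1c->1

Grow the machine one transition at a time. Run the examples from 0; the earliest place one falls off (shortest prefix, ties alphabetical) gets sent to the lowest-numbered state that keeps every Accept/Reject pair distinguishable — a pair clashes when both reach the same state with identical unread suffix — and to a fresh state only if none does.
a: 0a undefined. 0a->0: ok.
b: 0b undefined. 0b->0: no, b/a meet in 0. Open state 1: 0b->1.
c: 0c undefined. 0c->0: ok.
ba: 1a undefined. 1a->0: ok.
bb: 1b undefined. 1b->0: ok.
bc: 1c undefined. 1c->0: no, bc/bbc meet in 0. 1c->1: ok.
All examples now run through 2 states with every (state, symbol) defined. Accept strings end in {1}, Reject strings end in {0}; accept={1}.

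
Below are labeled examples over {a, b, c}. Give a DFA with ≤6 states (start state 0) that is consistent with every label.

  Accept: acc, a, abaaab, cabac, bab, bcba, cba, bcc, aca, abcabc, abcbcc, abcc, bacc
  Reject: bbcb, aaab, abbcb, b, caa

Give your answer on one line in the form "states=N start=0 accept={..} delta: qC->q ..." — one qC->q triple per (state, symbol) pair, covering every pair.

State merging on the prefix tree: take the shortest (then alphabetical) example prefix whose next move is undefined and point that move at state 0, else 1, else 2, ...; a target is out if some Accept/Reject pair would then sit in one state with the same input left (inseparable). If every existing state is out, open a new one.
a: 0a undefined. 0a->0: ok.
b: 0b undefined. 0b->0: no, a/aaab meet in 0. Open state 1: 0b->1.
c: 0c undefined. 0c->0: no, acc/caa meet in 0. 0c->1: ok.
ba: 1a undefined. 1a->0: no, a/caa meet in 0. 1a->1: no, aca/aaab meet in 1. Open state 2: 1a->2.
bb: 1b undefined. 1b->0: no, a/bbcb meet in 0. 1b->1: ok.
bc: 1c undefined. 1c->0: no, bcc/bbcb meet in 1. 1c->1: no, acc/bbcb meet in 1. 1c->2: no, bab/bbcb meet in 2 with "b" left. Open state 3: 1c->3.
bab: 2b undefined. 2b->0: no, cabac/aaab meet in 1. 2b->1: no, bab/aaab meet in 1. 2b->2: ok.
bac: 2c undefined. 2c->0: no, bacc/aaab meet in 1. 2c->1: ok.
bcb: 3b undefined. 3b->0: no, a/bbcb meet in 0. 3b->1: ok.
bcc: 3c undefined. 3c->0: ok.
caa: 2a undefined. 2a->0: no, a/caa meet in 0. 2a->1: ok.
abca: 3a undefined. 3a->0: ok.
All examples now run through 4 states with every (state, symbol) defined. Accept strings end in {0,2,3}, Reject strings end in {1}; accept={0,2,3}.

states=4 start=0 accept={0,2,3} delta: 0a->0 0b->1 0c->1 1a->2 1b->1 1c->3 2a->1 2b->2 2c->1 3a->0 3b->1 3c->0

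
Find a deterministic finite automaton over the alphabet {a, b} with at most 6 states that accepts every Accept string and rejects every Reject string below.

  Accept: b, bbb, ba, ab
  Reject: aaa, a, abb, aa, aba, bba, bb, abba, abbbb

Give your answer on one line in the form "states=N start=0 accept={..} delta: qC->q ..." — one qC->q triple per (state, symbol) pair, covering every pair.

states=4 start=0 accept={2,3} delta: 0a->1 0b->2 1a->0 1b->3 2a->2 2b->0 3a->0 3b->0

Grow the machine one transition at a time. Run the examples from 0; the earliest place one falls off (shortest prefix, ties alphabetical) gets sent to the lowest-numbered state that keeps every Accept/Reject pair distinguishable — a pair clashes when both reach the same state with identical unread suffix — and to a fresh state only if none does.
a: 0a undefined. 0a->0: no, ba/aba meet in 0 with "ba" left. Open state 1: 0a->1.
b: 0b undefined. 0b->0: no, b/bb meet in 0. 0b->1: no, b/a meet in 1. Open state 2: 0b->2.
aa: 1a undefined. 1a->0: ok.
ab: 1b undefined. 1b->0: no, b/abb meet in 2. 1b->1: no, ab/aaa meet in 1. 1b->2: no, ba/aba meet in 2 with "a" left. Open state 3: 1b->3.
ba: 2a undefined. 2a->0: no, ba/aa meet in 0. 2a->1: no, ba/aaa meet in 1. 2a->2: ok.
bb: 2b undefined. 2b->0: ok.
aba: 3a undefined. 3a->0: ok.
abb: 3b undefined. 3b->0: ok.
All examples now run through 4 states with every (state, symbol) defined. Accept strings end in {2,3}, Reject strings end in {0,1}; accept={2,3}.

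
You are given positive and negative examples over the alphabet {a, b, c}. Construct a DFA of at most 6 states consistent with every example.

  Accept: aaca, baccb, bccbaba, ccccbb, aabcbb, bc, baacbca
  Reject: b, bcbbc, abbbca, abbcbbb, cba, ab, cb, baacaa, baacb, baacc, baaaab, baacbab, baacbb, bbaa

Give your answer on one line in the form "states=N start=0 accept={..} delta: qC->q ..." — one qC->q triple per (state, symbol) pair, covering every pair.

states=6 start=0 accept={0,3} delta: 0a->0 0b->1 0c->0 1a->2 1b->3 1c->0 2a->2 2b->5 2c->4 3a->1 3b->2 3c->1 4a->1 4b->5 4c->1 5a->0 5b->1 5c->0

Fold the examples into a partial DFA from state 0: repeatedly fix the first undefined (state, symbol) met by the shortest-then-alphabetical prefix, trying targets in increasing order and rejecting any under which an Accept and a Reject string meet in one state with the same remainder; add a state when all current targets are rejected. Accepting states are where Accept strings end.
a: 0a undefined. 0a->0: ok.
b: 0b undefined. 0b->0: no, aaca/abbbca meet in 0 with "ca" left. Open state 1: 0b->1.
c: 0c undefined. 0c->0: ok.
ba: 1a undefined. 1a->0: no, aaca/cba meet in 0. 1a->1: no, ccccbb/baaaab meet in 1 with "b" left. Open state 2: 1a->2.
bb: 1b undefined. 1b->0: no, aaca/bbaa meet in 0. 1b->1: no, ccccbb/b meet in 1. 1b->2: no, ccccbb/cba meet in 2. Open state 3: 1b->3.
bc: 1c undefined. 1c->0: ok.
baa: 2a undefined. 2a->0: no, aaca/baacaa meet in 0. 2a->1: no, aaca/baacaa meet in 0. 2a->2: ok.
bac: 2c undefined. 2c->0: no, aaca/baacaa meet in 0. 2c->1: no, aaca/baacc meet in 0. 2c->2: no, baccb/baacb meet in 2 with "b" left. 2c->3: no, baacbca/abbbca meet in 3 with "bca" left. Open state 4: 2c->4.
bba: 3a undefined. 3a->0: no, aaca/bbaa meet in 0. 3a->1: ok.
abbb: 3b undefined. 3b->0: no, aaca/abbbca meet in 0. 3b->1: no, aaca/abbbca meet in 0. 3b->2: ok.
abbc: 3c undefined. 3c->0: no, aaca/bcbbc meet in 0. 3c->1: ok.
bacc: 4c undefined. 4c->0: no, aaca/baacc meet in 0. 4c->1: ok.
baaca: 4a undefined. 4a->0: no, aaca/abbbca meet in 0. 4a->1: ok.
baacb: 4b undefined. 4b->0: no, aaca/baacb meet in 0. 4b->1: no, baccb/baacbb meet in 3. 4b->2: no, baacbca/b meet in 1. 4b->3: no, baccb/baacb meet in 3. 4b->4: no, baccb/baacbab meet in 3. Open state 5: 4b->5.
baaaab: 2b undefined. 2b->0: no, aaca/abbcbbb meet in 0. 2b->1: no, bccbaba/cba meet in 2. 2b->2: no, bccbaba/abbcbbb meet in 2. 2b->3: no, baccb/abbcbbb meet in 3. 2b->4: no, bccbaba/b meet in 1. 2b->5: ok.
baacba: 5a undefined. 5a->0: ok.
baacbb: 5b undefined. 5b->0: no, aaca/baacbb meet in 0. 5b->1: ok.
baacbc: 5c undefined. 5c->0: ok.
All examples now run through 6 states with every (state, symbol) defined. Accept strings end in {0,3}, Reject strings end in {1,2,5}; accept={0,3}.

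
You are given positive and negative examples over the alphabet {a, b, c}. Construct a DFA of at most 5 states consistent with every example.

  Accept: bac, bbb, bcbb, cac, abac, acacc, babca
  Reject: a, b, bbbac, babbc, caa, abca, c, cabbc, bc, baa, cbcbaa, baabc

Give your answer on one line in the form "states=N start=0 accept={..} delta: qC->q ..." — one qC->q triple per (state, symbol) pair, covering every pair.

states=4 start=0 accept={2,3} delta: 0a->0 0b->1 0c->1 1a->2 1b->2 1c->0 2a->0 2b->3 2c->2 3a->0 3b->0 3c->1

Grow the machine one transition at a time. Run the examples from 0; the earliest place one falls off (shortest prefix, ties alphabetical) gets sent to the lowest-numbered state that keeps every Accept/Reject pair distinguishable — a pair clashes when both reach the same state with identical unread suffix — and to a fresh state only if none does.
a: 0a undefined. 0a->0: ok.
b: 0b undefined. 0b->0: no, bac/bbbac meet in 0 with "c" left. Open state 1: 0b->1.
c: 0c undefined. 0c->0: no, cac/a meet in 0. 0c->1: ok.
ba: 1a undefined. 1a->0: no, bac/b meet in 1. 1a->1: no, bac/bc meet in 1 with "c" left. Open state 2: 1a->2.
bb: 1b undefined. 1b->0: no, bac/bbbac meet in 2 with "c" left. 1b->1: no, bac/bbbac meet in 2 with "c" left. 1b->2: ok.
bc: 1c undefined. 1c->0: ok.
baa: 2a undefined. 2a->0: ok.
bab: 2b undefined. 2b->0: no, bbb/a meet in 0. 2b->1: no, bac/bbbac meet in 2 with "c" left. 2b->2: no, bac/babbc meet in 2 with "c" left. Open state 3: 2b->3.
bac: 2c undefined. 2c->0: no, bac/a meet in 0. 2c->1: no, bac/b meet in 1. 2c->2: ok.
babb: 3b undefined. 3b->0: ok.
babc: 3c undefined. 3c->0: no, babca/a meet in 0. 3c->1: ok.
bbba: 3a undefined. 3a->0: ok.
All examples now run through 4 states with every (state, symbol) defined. Accept strings end in {2,3}, Reject strings end in {0,1}; accept={2,3}.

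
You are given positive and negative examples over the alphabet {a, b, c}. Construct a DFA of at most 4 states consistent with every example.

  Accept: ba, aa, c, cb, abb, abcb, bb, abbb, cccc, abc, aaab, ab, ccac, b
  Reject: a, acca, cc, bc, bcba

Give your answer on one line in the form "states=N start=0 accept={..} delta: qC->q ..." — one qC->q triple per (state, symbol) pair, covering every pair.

State merging on the prefix tree: take the shortest (then alphabetical) example prefix whose next move is undefined and point that move at state 0, else 1, else 2, ...; a target is out if some Accept/Reject pair would then sit in one state with the same input left (inseparable). If every existing state is out, open a new one.
a: 0a undefined. 0a->0: no, aa/a meet in 0. Open state 1: 0a->1.
b: 0b undefined. 0b->0: no, ba/a meet in 1. 0b->1: no, b/a meet in 1. Open state 2: 0b->2.
c: 0c undefined. 0c->0: no, c/cc meet in 0. 0c->1: no, c/a meet in 1. 0c->2: ok.
aa: 1a undefined. 1a->0: ok.
ab: 1b undefined. 1b->0: ok.
ac: 1c undefined. 1c->0: no, ba/acca meet in 2 with "a" left. 1c->1: no, aa/acca meet in 0. 1c->2: ok.
ba: 2a undefined. 2a->0: ok.
bb: 2b undefined. 2b->0: ok.
bc: 2c undefined. 2c->0: no, ba/cc meet in 0. 2c->1: no, ba/acca meet in 0. 2c->2: no, ba/acca meet in 0. Open state 3: 2c->3.
bcb: 3b undefined. 3b->0: ok.
cca: 3a undefined. 3a->0: no, ba/acca meet in 0. 3a->1: ok.
ccc: 3c undefined. 3c->0: ok.
All examples now run through 4 states with every (state, symbol) defined. Accept strings end in {0,2}, Reject strings end in {1,3}; accept={0,2}.

states=4 start=0 accept={0,2} delta: 0a->1 0b->2 0c->2 1a->0 1b->0 1c->2 2a->0 2b->0 2c->3 3a->1 3b->0 3c->0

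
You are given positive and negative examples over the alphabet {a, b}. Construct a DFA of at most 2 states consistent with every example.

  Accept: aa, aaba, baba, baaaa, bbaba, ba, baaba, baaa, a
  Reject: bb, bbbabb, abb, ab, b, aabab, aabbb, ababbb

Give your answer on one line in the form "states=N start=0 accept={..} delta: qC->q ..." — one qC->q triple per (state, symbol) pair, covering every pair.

Grow the machine one transition at a time. Run the examples from 0; the earliest place one falls off (shortest prefix, ties alphabetical) gets sent to the lowest-numbered state that keeps every Accept/Reject pair distinguishable — a pair clashes when both reach the same state with identical unread suffix — and to a fresh state only if none does.
a: 0a undefined. 0a->0: ok.
b: 0b undefined. 0b->0: no, aa/bb meet in 0. Open state 1: 0b->1.
ba: 1a undefined. 1a->0: ok.
bb: 1b undefined. 1b->0: no, aa/bb meet in 0. 1b->1: ok.
All examples now run through 2 states with every (state, symbol) defined. Accept strings end in {0}, Reject strings end in {1}; accept={0}.

states=2 start=0 accept={0} delta: 0a->0 0b->1 1a->0 1b->1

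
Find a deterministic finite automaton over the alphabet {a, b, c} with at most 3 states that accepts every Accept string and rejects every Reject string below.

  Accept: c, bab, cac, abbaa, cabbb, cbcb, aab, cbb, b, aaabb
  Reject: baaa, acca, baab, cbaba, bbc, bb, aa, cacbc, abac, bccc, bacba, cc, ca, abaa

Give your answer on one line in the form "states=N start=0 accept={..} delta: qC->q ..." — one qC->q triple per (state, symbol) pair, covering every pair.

Fold the examples into a partial DFA from state 0: repeatedly fix the first undefined (state, symbol) met by the shortest-then-alphabetical prefix, trying targets in increasing order and rejecting any under which an Accept and a Reject string meet in one state with the same remainder; add a state when all current targets are rejected. Accepting states are where Accept strings end.
a: 0a undefined. 0a->0: no, aaabb/bb meet in 0 with "bb" left. Open state 1: 0a->1.
b: 0b undefined. 0b->0: no, c/bbc meet in 0 with "c" left. 0b->1: ok.
c: 0c undefined. 0c->0: no, c/cc meet in 0. 0c->1: ok.
aa: 1a undefined. 1a->0: ok.
ab: 1b undefined. 1b->0: no, c/cbaba meet in 1. 1b->1: no, c/baab meet in 1. Open state 2: 1b->2.
ac: 1c undefined. 1c->0: ok.
aba: 2a undefined. 2a->0: no, c/abac meet in 1. 2a->1: no, c/cbaba meet in 1. 2a->2: ok.
abb: 2b undefined. 2b->0: no, c/cbaba meet in 1. 2b->1: ok.
bbc: 2c undefined. 2c->0: ok.
All examples now run through 3 states with every (state, symbol) defined. Accept strings end in {1}, Reject strings end in {0,2}; accept={1}.

states=3 start=0 accept={1} delta: 0a->1 0b->1 0c->1 1a->0 1b->2 1c->0 2a->2 2b->1 2c->0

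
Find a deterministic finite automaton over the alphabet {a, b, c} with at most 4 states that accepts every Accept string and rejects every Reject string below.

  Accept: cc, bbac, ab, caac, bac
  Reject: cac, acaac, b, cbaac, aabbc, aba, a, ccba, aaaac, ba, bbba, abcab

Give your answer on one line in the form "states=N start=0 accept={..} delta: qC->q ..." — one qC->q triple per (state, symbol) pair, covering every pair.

states=3 start=0 accept={2} delta: 0a->1 0b->0 0c->1 1a->0 1b->2 1c->2 2a->1 2b->0 2c->1

Fold the examples into a partial DFA from state 0: repeatedly fix the first undefined (state, symbol) met by the shortest-then-alphabetical prefix, trying targets in increasing order and rejecting any under which an Accept and a Reject string meet in one state with the same remainder; add a state when all current targets are rejected. Accepting states are where Accept strings end.
a: 0a undefined. 0a->0: no, ab/b meet in 0 with "b" left. Open state 1: 0a->1.
b: 0b undefined. 0b->0: ok.
c: 0c undefined. 0c->0: no, cc/b meet in 0. 0c->1: ok.
aa: 1a undefined. 1a->0: ok.
ab: 1b undefined. 1b->0: no, ab/b meet in 0. 1b->1: no, cc/cbaac meet in 1 with "c" left. Open state 2: 1b->2.
ac: 1c undefined. 1c->0: no, cc/b meet in 0. 1c->1: no, cc/cac meet in 1. 1c->2: ok.
aba: 2a undefined. 2a->0: no, cc/acaac meet in 2. 2a->1: ok.
abc: 2c undefined. 2c->0: no, cc/abcab meet in 2. 2c->1: ok.
ccb: 2b undefined. 2b->0: ok.
All examples now run through 3 states with every (state, symbol) defined. Accept strings end in {2}, Reject strings end in {0,1}; accept={2}.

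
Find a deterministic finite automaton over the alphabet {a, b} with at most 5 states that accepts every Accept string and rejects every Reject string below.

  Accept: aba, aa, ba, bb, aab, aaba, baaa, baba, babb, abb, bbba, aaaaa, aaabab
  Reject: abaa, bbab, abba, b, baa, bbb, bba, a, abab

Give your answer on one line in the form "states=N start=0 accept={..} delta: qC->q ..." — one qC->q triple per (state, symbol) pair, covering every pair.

states=4 start=0 accept={0,3} delta: 0a->1 0b->2 1a->3 1b->2 2a->0 2b->0 3a->3 3b->3

Fold the examples into a partial DFA from state 0: repeatedly fix the first undefined (state, symbol) met by the shortest-then-alphabetical prefix, trying targets in increasing order and rejecting any under which an Accept and a Reject string meet in one state with the same remainder; add a state when all current targets are rejected. Accepting states are where Accept strings end.
a: 0a undefined. 0a->0: no, aa/a meet in 0. Open state 1: 0a->1.
b: 0b undefined. 0b->0: no, aa/baa meet in 1 with "a" left. 0b->1: no, aba/bba meet in 1 with "ba" left. Open state 2: 0b->2.
aa: 1a undefined. 1a->0: no, aab/b meet in 2. 1a->1: no, aa/a meet in 1. 1a->2: no, aa/b meet in 2. Open state 3: 1a->3.
ab: 1b undefined. 1b->0: no, aba/a meet in 1. 1b->1: no, aba/abba meet in 3. 1b->2: ok.
ba: 2a undefined. 2a->0: ok.
bb: 2b undefined. 2b->0: ok.
aaa: 3a undefined. 3a->0: no, aaabab/bbab meet in 2. 3a->1: no, aaaaa/abaa meet in 1. 3a->2: no, aaaaa/abaa meet in 1. 3a->3: ok.
aab: 3b undefined. 3b->0: no, aaba/abaa meet in 1. 3b->1: no, aab/abaa meet in 1. 3b->2: no, aab/bbab meet in 2. 3b->3: ok.
All examples now run through 4 states with every (state, symbol) defined. Accept strings end in {0,3}, Reject strings end in {1,2}; accept={0,3}.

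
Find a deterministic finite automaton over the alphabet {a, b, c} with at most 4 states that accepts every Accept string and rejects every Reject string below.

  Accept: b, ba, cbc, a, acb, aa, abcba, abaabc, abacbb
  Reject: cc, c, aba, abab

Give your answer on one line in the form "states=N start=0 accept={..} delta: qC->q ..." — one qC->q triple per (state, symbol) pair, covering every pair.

Fold the examples into a partial DFA from state 0: repeatedly fix the first undefined (state, symbol) met by the shortest-then-alphabetical prefix, trying targets in increasing order and rejecting any under which an Accept and a Reject string meet in one state with the same remainder; add a state when all current targets are rejected. Accepting states are where Accept strings end.
a: 0a undefined. 0a->0: no, ba/aba meet in 0 with "ba" left. Open state 1: 0a->1.
b: 0b undefined. 0b->0: ok.
c: 0c undefined. 0c->0: no, b/cc meet in 0. 0c->1: no, ba/c meet in 1. Open state 2: 0c->2.
aa: 1a undefined. 1a->0: ok.
ab: 1b undefined. 1b->0: no, b/abab meet in 0. 1b->1: no, b/aba meet in 0. 1b->2: ok.
ac: 1c undefined. 1c->0: ok.
cb: 2b undefined. 2b->0: no, cbc/c meet in 2. 2b->1: ok.
cc: 2c undefined. 2c->0: no, b/cc meet in 0. 2c->1: no, ba/cc meet in 1. 2c->2: ok.
aba: 2a undefined. 2a->0: no, b/aba meet in 0. 2a->1: no, ba/aba meet in 1. 2a->2: no, ba/abab meet in 1. Open state 3: 2a->3.
abaa: 3a undefined. 3a->0: no, abaabc/cc meet in 2. 3a->1: no, abaabc/cc meet in 2. 3a->2: ok.
abab: 3b undefined. 3b->0: no, b/abab meet in 0. 3b->1: no, ba/abab meet in 1. 3b->2: ok.
abac: 3c undefined. 3c->0: ok.
All examples now run through 4 states with every (state, symbol) defined. Accept strings end in {0,1}, Reject strings end in {2,3}; accept={0,1}.

states=4 start=0 accept={0,1} delta: 0a->1 0b->0 0c->2 1a->0 1b->2 1c->0 2a->3 2b->1 2c->2 3a->2 3b->2 3c->0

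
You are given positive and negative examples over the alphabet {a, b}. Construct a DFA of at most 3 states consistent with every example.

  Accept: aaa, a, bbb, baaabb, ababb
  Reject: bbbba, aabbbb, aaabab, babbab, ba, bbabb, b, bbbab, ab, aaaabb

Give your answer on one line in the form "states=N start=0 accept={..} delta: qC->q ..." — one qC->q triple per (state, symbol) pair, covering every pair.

Fold the examples into a partial DFA from state 0: repeatedly fix the first undefined (state, symbol) met by the shortest-then-alphabetical prefix, trying targets in increasing order and rejecting any under which an Accept and a Reject string meet in one state with the same remainder; add a state when all current targets are rejected. Accepting states are where Accept strings end.
a: 0a undefined. 0a->0: ok.
b: 0b undefined. 0b->0: no, aaa/bbbba meet in 0. Open state 1: 0b->1.
ba: 1a undefined. 1a->0: no, aaa/ba meet in 0. 1a->1: ok.
bb: 1b undefined. 1b->0: no, aaa/bbbba meet in 0. 1b->1: no, bbb/bbbba meet in 1. Open state 2: 1b->2.
bba: 2a undefined. 2a->0: ok.
bbb: 2b undefined. 2b->0: ok.
All examples now run through 3 states with every (state, symbol) defined. Accept strings end in {0}, Reject strings end in {1,2}; accept={0}.

states=3 start=0 accept={0} delta: 0a->0 0b->1 1a->1 1b->2 2a->0 2b->0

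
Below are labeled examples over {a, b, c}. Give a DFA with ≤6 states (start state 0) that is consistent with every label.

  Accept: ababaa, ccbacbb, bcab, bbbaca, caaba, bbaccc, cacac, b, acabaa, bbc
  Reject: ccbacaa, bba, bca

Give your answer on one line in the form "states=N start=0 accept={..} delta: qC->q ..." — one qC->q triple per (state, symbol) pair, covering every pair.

Grow the machine one transition at a time. Run the examples from 0; the earliest place one falls off (shortest prefix, ties alphabetical) gets sent to the lowest-numbered state that keeps every Accept/Reject pair distinguishable — a pair clashes when both reach the same state with identical unread suffix — and to a fresh state only if none does.
a: 0a undefined. 0a->0: ok.
b: 0b undefined. 0b->0: no, ababaa/bba meet in 0. Open state 1: 0b->1.
c: 0c undefined. 0c->0: ok.
bb: 1b undefined. 1b->0: no, bbaccc/bba meet in 0. 1b->1: no, caaba/bba meet in 1 with "a" left. Open state 2: 1b->2.
bc: 1c undefined. 1c->0: no, cacac/bca meet in 0. 1c->1: no, caaba/bca meet in 1 with "a" left. 1c->2: ok.
aba: 1a undefined. 1a->0: no, ababaa/ccbacaa meet in 0. 1a->1: no, ababaa/ccbacaa meet in 2 with "aa" left. 1a->2: no, acabaa/bba meet in 2 with "a" left. Open state 3: 1a->3.
bba: 2a undefined. 2a->0: no, bbaccc/bba meet in 0. 2a->1: no, b/bba meet in 1. 2a->2: ok.
bbb: 2b undefined. 2b->0: ok.
bbc: 2c undefined. 2c->0: ok.
abab: 3b undefined. 3b->0: ok.
ccbac: 3c undefined. 3c->0: no, ababaa/ccbacaa meet in 0. 3c->1: no, acabaa/ccbacaa meet in 3 with "a" left. 3c->2: ok.
acabaa: 3a undefined. 3a->0: ok.
All examples now run through 4 states with every (state, symbol) defined. Accept strings end in {0,1,3}, Reject strings end in {2}; accept={0,1,3}.

states=4 start=0 accept={0,1,3} delta: 0a->0 0b->1 0c->0 1a->3 1b->2 1c->2 2a->2 2b->0 2c->0 3a->0 3b->0 3c->2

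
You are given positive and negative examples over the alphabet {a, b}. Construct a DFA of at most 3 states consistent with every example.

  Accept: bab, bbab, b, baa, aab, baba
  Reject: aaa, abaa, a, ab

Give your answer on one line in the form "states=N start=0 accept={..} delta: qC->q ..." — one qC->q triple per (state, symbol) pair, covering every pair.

states=3 start=0 accept={2} delta: 0a->1 0b->2 1a->0 1b->0 2a->2 2b->2

Grow the machine one transition at a time. Run the examples from 0; the earliest place one falls off (shortest prefix, ties alphabetical) gets sent to the lowest-numbered state that keeps every Accept/Reject pair distinguishable — a pair clashes when both reach the same state with identical unread suffix — and to a fresh state only if none does.
a: 0a undefined. 0a->0: no, b/ab meet in 0 with "b" left. Open state 1: 0a->1.
b: 0b undefined. 0b->0: no, bab/ab meet in 1 with "b" left. 0b->1: no, b/a meet in 1. Open state 2: 0b->2.
aa: 1a undefined. 1a->0: ok.
ab: 1b undefined. 1b->0: ok.
ba: 2a undefined. 2a->0: no, baa/aaa meet in 1. 2a->1: no, bab/abaa meet in 0. 2a->2: ok.
bb: 2b undefined. 2b->0: no, bab/abaa meet in 0. 2b->1: no, bab/aaa meet in 1. 2b->2: ok.
All examples now run through 3 states with every (state, symbol) defined. Accept strings end in {2}, Reject strings end in {0,1}; accept={2}.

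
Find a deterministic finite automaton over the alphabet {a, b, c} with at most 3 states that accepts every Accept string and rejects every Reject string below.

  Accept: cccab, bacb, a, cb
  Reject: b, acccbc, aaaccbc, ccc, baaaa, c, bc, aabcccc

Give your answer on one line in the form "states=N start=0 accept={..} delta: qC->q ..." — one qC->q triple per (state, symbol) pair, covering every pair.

Fold the examples into a partial DFA from state 0: repeatedly fix the first undefined (state, symbol) met by the shortest-then-alphabetical prefix, trying targets in increasing order and rejecting any under which an Accept and a Reject string meet in one state with the same remainder; add a state when all current targets are rejected. Accepting states are where Accept strings end.
a: 0a undefined. 0a->0: ok.
b: 0b undefined. 0b->0: no, a/b meet in 0. Open state 1: 0b->1.
c: 0c undefined. 0c->0: no, cccab/b meet in 1. 0c->1: ok.
ba: 1a undefined. 1a->0: no, a/baaaa meet in 0. 1a->1: ok.
bc: 1c undefined. 1c->0: no, bacb/b meet in 1. 1c->1: ok.
cb: 1b undefined. 1b->0: ok.
All examples now run through 2 states with every (state, symbol) defined. Accept strings end in {0}, Reject strings end in {1}; accept={0}.

states=2 start=0 accept={0} delta: 0a->0 0b->1 0c->1 1a->1 1b->0 1c->1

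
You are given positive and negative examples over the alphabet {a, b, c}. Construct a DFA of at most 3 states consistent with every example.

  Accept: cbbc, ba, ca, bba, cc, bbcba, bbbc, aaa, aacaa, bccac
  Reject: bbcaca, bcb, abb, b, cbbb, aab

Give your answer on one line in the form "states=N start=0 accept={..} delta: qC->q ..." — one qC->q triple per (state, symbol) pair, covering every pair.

Grow the machine one transition at a time. Run the examples from 0; the earliest place one falls off (shortest prefix, ties alphabetical) gets sent to the lowest-numbered state that keeps every Accept/Reject pair distinguishable — a pair clashes when both reach the same state with identical unread suffix — and to a fresh state only if none does.
a: 0a undefined. 0a->0: ok.
b: 0b undefined. 0b->0: no, ba/abb meet in 0. Open state 1: 0b->1.
c: 0c undefined. 0c->0: ok.
ba: 1a undefined. 1a->0: ok.
bb: 1b undefined. 1b->0: no, cbbc/bbcaca meet in 0. 1b->1: ok.
bc: 1c undefined. 1c->0: no, cbbc/bbcaca meet in 0. 1c->1: no, cbbc/bcb meet in 1. Open state 2: 1c->2.
bcb: 2b undefined. 2b->0: no, ba/bcb meet in 0. 2b->1: ok.
bcc: 2c undefined. 2c->0: ok.
bbca: 2a undefined. 2a->0: no, ba/bbcaca meet in 0. 2a->1: ok.
All examples now run through 3 states with every (state, symbol) defined. Accept strings end in {0,2}, Reject strings end in {1}; accept={0,2}.

states=3 start=0 accept={0,2} delta: 0a->0 0b->1 0c->0 1a->0 1b->1 1c->2 2a->1 2b->1 2c->0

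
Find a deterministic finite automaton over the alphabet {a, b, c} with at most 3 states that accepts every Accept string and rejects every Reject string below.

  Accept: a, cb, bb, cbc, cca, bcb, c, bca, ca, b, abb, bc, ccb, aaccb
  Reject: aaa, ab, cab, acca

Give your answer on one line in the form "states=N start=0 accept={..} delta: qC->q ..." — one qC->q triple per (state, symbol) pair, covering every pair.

State merging on the prefix tree: take the shortest (then alphabetical) example prefix whose next move is undefined and point that move at state 0, else 1, else 2, ...; a target is out if some Accept/Reject pair would then sit in one state with the same input left (inseparable). If every existing state is out, open a new one.
a: 0a undefined. 0a->0: no, a/aaa meet in 0. Open state 1: 0a->1.
b: 0b undefined. 0b->0: ok.
c: 0c undefined. 0c->0: ok.
aa: 1a undefined. 1a->0: no, a/aaa meet in 1. 1a->1: no, a/aaa meet in 1. Open state 2: 1a->2.
ab: 1b undefined. 1b->0: no, cb/ab meet in 0. 1b->1: no, a/ab meet in 1. 1b->2: ok.
ac: 1c undefined. 1c->0: no, a/acca meet in 1. 1c->1: ok.
aaa: 2a undefined. 2a->0: no, cb/aaa meet in 0. 2a->1: no, a/aaa meet in 1. 2a->2: ok.
aac: 2c undefined. 2c->0: ok.
abb: 2b undefined. 2b->0: ok.
All examples now run through 3 states with every (state, symbol) defined. Accept strings end in {0,1}, Reject strings end in {2}; accept={0,1}.

states=3 start=0 accept={0,1} delta: 0a->1 0b->0 0c->0 1a->2 1b->2 1c->1 2a->2 2b->0 2c->0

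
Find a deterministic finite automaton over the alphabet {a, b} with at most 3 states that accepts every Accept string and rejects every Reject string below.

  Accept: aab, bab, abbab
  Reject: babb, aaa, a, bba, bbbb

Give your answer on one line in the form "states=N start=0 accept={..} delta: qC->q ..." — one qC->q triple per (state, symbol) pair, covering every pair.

states=2 start=0 accept={1} delta: 0a->0 0b->1 1a->0 1b->0

Grow the machine one transition at a time. Run the examples from 0; the earliest place one falls off (shortest prefix, ties alphabetical) gets sent to the lowest-numbered state that keeps every Accept/Reject pair distinguishable — a pair clashes when both reach the same state with identical unread suffix — and to a fresh state only if none does.
a: 0a undefined. 0a->0: ok.
b: 0b undefined. 0b->0: no, aab/babb meet in 0. Open state 1: 0b->1.
ba: 1a undefined. 1a->0: ok.
bb: 1b undefined. 1b->0: ok.
All examples now run through 2 states with every (state, symbol) defined. Accept strings end in {1}, Reject strings end in {0}; accept={1}.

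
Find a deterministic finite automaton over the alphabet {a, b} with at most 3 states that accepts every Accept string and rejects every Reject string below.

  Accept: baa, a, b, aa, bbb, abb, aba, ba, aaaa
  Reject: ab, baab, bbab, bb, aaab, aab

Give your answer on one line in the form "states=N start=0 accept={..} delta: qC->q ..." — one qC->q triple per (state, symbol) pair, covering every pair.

states=2 start=0 accept={1} delta: 0a->1 0b->1 1a->1 1b->0

Grow the machine one transition at a time. Run the examples from 0; the earliest place one falls off (shortest prefix, ties alphabetical) gets sent to the lowest-numbered state that keeps every Accept/Reject pair distinguishable — a pair clashes when both reach the same state with identical unread suffix — and to a fresh state only if none does.
a: 0a undefined. 0a->0: no, b/ab meet in 0 with "b" left. Open state 1: 0a->1.
b: 0b undefined. 0b->0: no, b/bb meet in 0. 0b->1: ok.
aa: 1a undefined. 1a->0: no, baa/aab meet in 1. 1a->1: ok.
ab: 1b undefined. 1b->0: ok.
All examples now run through 2 states with every (state, symbol) defined. Accept strings end in {1}, Reject strings end in {0}; accept={1}.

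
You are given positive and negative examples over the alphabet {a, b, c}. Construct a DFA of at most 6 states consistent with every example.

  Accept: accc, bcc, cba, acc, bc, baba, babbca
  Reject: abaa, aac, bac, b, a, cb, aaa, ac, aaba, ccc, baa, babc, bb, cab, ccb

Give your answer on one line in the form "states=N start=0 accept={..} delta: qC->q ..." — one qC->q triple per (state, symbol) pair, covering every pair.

State merging on the prefix tree: take the shortest (then alphabetical) example prefix whose next move is undefined and point that move at state 0, else 1, else 2, ...; a target is out if some Accept/Reject pair would then sit in one state with the same input left (inseparable). If every existing state is out, open a new one.
a: 0a undefined. 0a->0: no, accc/ccc meet in 0 with "ccc" left. Open state 1: 0a->1.
b: 0b undefined. 0b->0: ok.
c: 0c undefined. 0c->0: no, bcc/b meet in 0. 0c->1: no, bcc/bac meet in 1 with "c" left. Open state 2: 0c->2.
aa: 1a undefined. 1a->0: no, bc/aac meet in 2. 1a->1: no, baba/aaba meet in 1 with "ba" left. 1a->2: no, bcc/aac meet in 2 with "c" left. Open state 3: 1a->3.
ab: 1b undefined. 1b->0: no, bc/babc meet in 2. 1b->1: no, baba/baa meet in 3. 1b->2: no, bcc/babc meet in 2 with "c" left. 1b->3: no, baba/aaa meet in 3 with "a" left. Open state 4: 1b->4.
ac: 1c undefined. 1c->0: ok.
ca: 2a undefined. 2a->0: ok.
cb: 2b undefined. 2b->0: no, cba/a meet in 1. 2b->1: no, cba/baa meet in 3. 2b->2: no, cba/bac meet in 0. 2b->3: no, cba/aaa meet in 3 with "a" left. 2b->4: ok.
cc: 2c undefined. 2c->0: no, accc/bac meet in 0. 2c->1: no, accc/a meet in 1. 2c->2: no, accc/ccc meet in 2. 2c->3: no, accc/baa meet in 3. 2c->4: no, accc/cb meet in 4. Open state 5: 2c->5.
aaa: 3a undefined. 3a->0: ok.
aab: 3b undefined. 3b->0: ok.
aac: 3c undefined. 3c->0: ok.
aba: 4a undefined. 4a->0: no, cba/aac meet in 0. 4a->1: no, cba/a meet in 1. 4a->2: ok.
ccb: 5b undefined. 5b->0: ok.
ccc: 5c undefined. 5c->0: ok.
babb: 4b undefined. 4b->0: no, babbca/abaa meet in 0. 4b->1: no, babbca/a meet in 1. 4b->2: ok.
babc: 4c undefined. 4c->0: ok.
babbca: 5a undefined. 5a->0: no, babbca/abaa meet in 0. 5a->1: no, babbca/a meet in 1. 5a->2: ok.
All examples now run through 6 states with every (state, symbol) defined. Accept strings end in {2,5}, Reject strings end in {0,1,3,4}; accept={2,5}.

states=6 start=0 accept={2,5} delta: 0a->1 0b->0 0c->2 1a->3 1b->4 1c->0 2a->0 2b->4 2c->5 3a->0 3b->0 3c->0 4a->2 4b->2 4c->0 5a->2 5b->0 5c->0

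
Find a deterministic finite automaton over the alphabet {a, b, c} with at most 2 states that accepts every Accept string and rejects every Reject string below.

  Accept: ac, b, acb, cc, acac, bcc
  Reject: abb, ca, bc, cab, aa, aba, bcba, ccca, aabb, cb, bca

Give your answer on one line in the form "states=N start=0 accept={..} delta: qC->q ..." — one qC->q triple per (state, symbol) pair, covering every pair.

states=2 start=0 accept={0} delta: 0a->1 0b->0 0c->1 1a->1 1b->1 1c->0

Fold the examples into a partial DFA from state 0: repeatedly fix the first undefined (state, symbol) met by the shortest-then-alphabetical prefix, trying targets in increasing order and rejecting any under which an Accept and a Reject string meet in one state with the same remainder; add a state when all current targets are rejected. Accepting states are where Accept strings end.
a: 0a undefined. 0a->0: no, acb/cb meet in 0 with "cb" left. Open state 1: 0a->1.
b: 0b undefined. 0b->0: ok.
c: 0c undefined. 0c->0: no, b/bc meet in 0. 0c->1: ok.
aa: 1a undefined. 1a->0: no, b/ca meet in 0. 1a->1: ok.
ab: 1b undefined. 1b->0: no, b/abb meet in 0. 1b->1: ok.
ac: 1c undefined. 1c->0: ok.
All examples now run through 2 states with every (state, symbol) defined. Accept strings end in {0}, Reject strings end in {1}; accept={0}.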